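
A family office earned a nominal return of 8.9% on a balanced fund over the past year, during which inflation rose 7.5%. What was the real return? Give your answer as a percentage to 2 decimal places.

Real return via the Fisher equation: (1 + 8.9%)/(1 + 7.5%) − 1 = 1.089/1.075 − 1 ≈ 0.01302.

1.30%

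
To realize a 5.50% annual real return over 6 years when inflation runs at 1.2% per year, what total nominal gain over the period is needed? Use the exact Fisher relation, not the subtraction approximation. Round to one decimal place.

Required annual nominal rate: (1+5.50%)(1+1.2%) − 1 = 6.766%.
Cumulative over 6 years: (1 + 0.06766)^6 − 1 ≈ 0.48115.

48.1%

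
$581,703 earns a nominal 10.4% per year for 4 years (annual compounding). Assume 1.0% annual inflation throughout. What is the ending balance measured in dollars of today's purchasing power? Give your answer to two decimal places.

Nominal value at maturity: $581,703 × (1 + 10.4%)^4 ≈ $864,127.04.
Price-level factor over 4 years: (1 + 1.0%)^4 = 1.04060401.
The maturity value deflated by that factor is the answer in today's purchasing power.

$830,409.10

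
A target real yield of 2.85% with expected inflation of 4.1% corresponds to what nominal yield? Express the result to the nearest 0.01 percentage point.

By the Fisher equation, 1 + r_nom = (1 + 2.85%)(1 + 4.1%) = 1.0285 × 1.041 = 1.0706685.
So r_nom = 7.06685%.

7.07%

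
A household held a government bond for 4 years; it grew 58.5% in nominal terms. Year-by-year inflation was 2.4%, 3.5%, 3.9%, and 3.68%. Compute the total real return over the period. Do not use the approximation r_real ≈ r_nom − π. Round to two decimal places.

Cumulative inflation factor: 1.024 × 1.035 × 1.039 × 1.0368 ≈ 1.14170.
Nominal growth factor: 1.58500. Real growth factor = 1.58500 / 1.14170 ≈ 1.38828.
Total real return ≈ 38.8284%.

38.83%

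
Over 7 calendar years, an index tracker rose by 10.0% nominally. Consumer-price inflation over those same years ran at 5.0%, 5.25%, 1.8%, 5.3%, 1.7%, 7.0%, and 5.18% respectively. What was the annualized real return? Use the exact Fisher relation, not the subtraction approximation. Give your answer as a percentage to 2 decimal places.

-2.94%

Cumulative inflation factor: 1.050 × 1.0525 × 1.018 × 1.053 × 1.017 × 1.070 × 1.0518 ≈ 1.35589.
Nominal growth factor: 1.10000. Real growth factor = 1.10000 / 1.35589 ≈ 0.81127.
Annualized: 0.81127^(1/7) − 1 ≈ -0.02944.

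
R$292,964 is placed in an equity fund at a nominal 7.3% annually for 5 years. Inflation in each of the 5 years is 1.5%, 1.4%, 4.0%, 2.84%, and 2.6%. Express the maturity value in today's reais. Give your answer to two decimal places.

Nominal value at maturity: R$292,964 × (1 + 7.3%)^5 ≈ R$416,689.80.
Price-level factor over 5 years: 1.015 × 1.014 × 1.040 × 1.0284 × 1.026 ≈ 1.1293973524.
Dividing the nominal maturity value by the price-level factor gives the value in today's money.

R$368,948.80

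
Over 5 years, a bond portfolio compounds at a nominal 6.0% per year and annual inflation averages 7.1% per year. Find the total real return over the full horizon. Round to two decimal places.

-5.03%

The annual real rate is (1+6.0%)/(1+7.1%) − 1 = -1.0271%.
Compounded over 5 years: (1 + -0.010271)^5 − 1 ≈ -0.05031.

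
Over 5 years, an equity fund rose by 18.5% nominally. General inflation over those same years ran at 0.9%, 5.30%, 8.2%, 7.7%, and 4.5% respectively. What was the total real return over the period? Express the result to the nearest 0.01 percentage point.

Cumulative inflation factor: 1.009 × 1.0530 × 1.082 × 1.077 × 1.045 ≈ 1.29383.
Nominal growth factor: 1.18500. Real growth factor = 1.18500 / 1.29383 ≈ 0.91588.
Total real return ≈ -8.4118%.

-8.41%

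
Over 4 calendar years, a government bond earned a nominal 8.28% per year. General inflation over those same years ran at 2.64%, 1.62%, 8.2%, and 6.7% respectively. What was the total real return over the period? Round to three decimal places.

14.158%

Cumulative inflation factor: 1.0264 × 1.0162 × 1.082 × 1.067 ≈ 1.20417.
Nominal growth factor: 1.37465. Real growth factor = 1.37465 / 1.20417 ≈ 1.14158.
Total real return ≈ 14.1578%.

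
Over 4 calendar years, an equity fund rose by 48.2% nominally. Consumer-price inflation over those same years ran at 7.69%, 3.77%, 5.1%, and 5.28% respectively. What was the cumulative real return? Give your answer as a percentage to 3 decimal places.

Cumulative inflation factor: 1.0769 × 1.0377 × 1.051 × 1.0528 ≈ 1.23650.
Nominal growth factor: 1.48200. Real growth factor = 1.48200 / 1.23650 ≈ 1.19854.
Total real return ≈ 19.8540%.

19.854%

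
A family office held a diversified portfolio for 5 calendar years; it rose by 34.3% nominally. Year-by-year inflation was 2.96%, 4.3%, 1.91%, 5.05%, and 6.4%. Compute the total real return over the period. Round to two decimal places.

Cumulative inflation factor: 1.0296 × 1.043 × 1.0191 × 1.0505 × 1.064 ≈ 1.22323.
Nominal growth factor: 1.34300. Real growth factor = 1.34300 / 1.22323 ≈ 1.09791.
Total real return ≈ 9.7915%.

9.79%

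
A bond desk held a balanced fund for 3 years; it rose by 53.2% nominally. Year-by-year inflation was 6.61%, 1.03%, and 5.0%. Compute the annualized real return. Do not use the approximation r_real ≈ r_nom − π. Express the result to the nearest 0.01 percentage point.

Cumulative inflation factor: 1.0661 × 1.0103 × 1.050 ≈ 1.13093.
Nominal growth factor: 1.53200. Real growth factor = 1.53200 / 1.13093 ≈ 1.35463.
Annualized: 1.35463^(1/3) − 1 ≈ 0.10647.

10.65%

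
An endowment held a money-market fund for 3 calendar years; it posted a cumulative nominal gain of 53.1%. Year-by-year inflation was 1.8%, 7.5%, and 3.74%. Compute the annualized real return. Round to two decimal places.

Cumulative inflation factor: 1.018 × 1.075 × 1.0374 ≈ 1.13528.
Nominal growth factor: 1.53100. Real growth factor = 1.53100 / 1.13528 ≈ 1.34857.
Annualized: 1.34857^(1/3) − 1 ≈ 0.10482.

10.48%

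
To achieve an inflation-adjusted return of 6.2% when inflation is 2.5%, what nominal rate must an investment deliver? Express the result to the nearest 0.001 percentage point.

By the Fisher equation, 1 + r_nom = (1 + 6.2%)(1 + 2.5%) = 1.062 × 1.025 = 1.08855.
So r_nom = 8.855%.

8.855%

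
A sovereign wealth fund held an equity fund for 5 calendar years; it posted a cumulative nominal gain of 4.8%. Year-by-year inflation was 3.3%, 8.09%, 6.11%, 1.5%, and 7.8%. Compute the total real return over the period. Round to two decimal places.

Cumulative inflation factor: 1.033 × 1.0809 × 1.0611 × 1.015 × 1.078 ≈ 1.29636.
Nominal growth factor: 1.04800. Real growth factor = 1.04800 / 1.29636 ≈ 0.80841.
Total real return ≈ -19.1585%.

-19.16%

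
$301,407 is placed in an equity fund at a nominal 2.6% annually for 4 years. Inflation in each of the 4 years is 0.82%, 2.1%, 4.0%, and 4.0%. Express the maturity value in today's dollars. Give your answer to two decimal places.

$299,987.85

Nominal value at maturity: $301,407 × (1 + 2.6%)^4 ≈ $333,997.16.
Price-level factor over 4 years: 1.0082 × 1.021 × 1.040 × 1.040 ≈ 1.1133689715.
Dividing the nominal maturity value by the price-level factor gives the value in today's money.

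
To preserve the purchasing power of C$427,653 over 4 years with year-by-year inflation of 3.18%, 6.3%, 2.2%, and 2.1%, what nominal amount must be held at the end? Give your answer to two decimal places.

C$489,437.17

Cumulative price-level factor: 1.0318 × 1.063 × 1.022 × 1.021 ≈ 1.1444726694.
Multiplying C$427,653 by the price-level factor gives the future nominal sum.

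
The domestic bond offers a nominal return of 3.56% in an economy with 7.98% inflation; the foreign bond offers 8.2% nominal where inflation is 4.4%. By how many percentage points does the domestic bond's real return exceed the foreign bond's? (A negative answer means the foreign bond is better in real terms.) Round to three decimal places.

-7.733

The domestic bond real return: 1.0356/1.0798 − 1 = -4.0934%.
The foreign bond real return: 1.082/1.044 − 1 = 3.6398%.
Difference: -4.0934 − 3.6398 = -7.7332 pp.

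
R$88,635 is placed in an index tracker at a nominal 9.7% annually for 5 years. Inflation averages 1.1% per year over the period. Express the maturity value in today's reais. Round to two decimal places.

Nominal value at maturity: R$88,635 × (1 + 9.7%)^5 ≈ R$140,811.58.
Price-level factor over 5 years: (1 + 1.1%)^5 ≈ 1.0562233834.
The maturity value deflated by that factor is the answer in today's purchasing power.

R$133,316.10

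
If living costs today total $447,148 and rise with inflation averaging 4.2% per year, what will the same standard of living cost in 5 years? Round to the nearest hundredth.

$549,275.07

Cumulative price-level factor: (1+4.2%)^5 ≈ 1.2283965692.
Multiplying $447,148 by the price-level factor gives the future nominal sum.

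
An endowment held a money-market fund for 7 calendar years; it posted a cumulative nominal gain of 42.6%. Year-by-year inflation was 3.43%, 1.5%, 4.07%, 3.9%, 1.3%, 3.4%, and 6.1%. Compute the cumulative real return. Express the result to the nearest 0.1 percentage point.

13.0%

Cumulative inflation factor: 1.0343 × 1.015 × 1.0407 × 1.039 × 1.013 × 1.034 × 1.061 ≈ 1.26153.
Nominal growth factor: 1.42600. Real growth factor = 1.42600 / 1.26153 ≈ 1.13037.
Total real return ≈ 13.0370%.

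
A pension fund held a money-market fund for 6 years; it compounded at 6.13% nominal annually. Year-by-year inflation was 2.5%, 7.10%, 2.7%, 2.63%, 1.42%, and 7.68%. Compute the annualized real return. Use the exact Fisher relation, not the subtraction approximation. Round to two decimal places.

Cumulative inflation factor: 1.025 × 1.0710 × 1.027 × 1.0263 × 1.0142 × 1.0768 ≈ 1.26362.
Nominal growth factor: 1.42899. Real growth factor = 1.42899 / 1.26362 ≈ 1.13087.
Annualized: 1.13087^(1/6) − 1 ≈ 0.02071.

2.07%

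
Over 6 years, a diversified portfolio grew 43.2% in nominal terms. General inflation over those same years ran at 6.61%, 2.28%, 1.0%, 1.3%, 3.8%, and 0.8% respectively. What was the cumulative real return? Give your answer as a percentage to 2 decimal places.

22.68%

Cumulative inflation factor: 1.0661 × 1.0228 × 1.010 × 1.013 × 1.038 × 1.008 ≈ 1.16729.
Nominal growth factor: 1.43200. Real growth factor = 1.43200 / 1.16729 ≈ 1.22678.
Total real return ≈ 22.6777%.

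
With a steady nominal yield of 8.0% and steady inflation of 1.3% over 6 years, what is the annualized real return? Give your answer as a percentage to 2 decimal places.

With constant rates the annual real return is the same each year: (1+8.0%)/(1+1.3%) − 1 = 0.06614.

6.61%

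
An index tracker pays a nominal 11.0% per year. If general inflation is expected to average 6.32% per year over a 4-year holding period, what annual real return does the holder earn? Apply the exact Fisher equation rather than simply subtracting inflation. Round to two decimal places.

4.40%

With constant rates the annual real return is the same each year: (1+11.0%)/(1+6.32%) − 1 = 0.04402.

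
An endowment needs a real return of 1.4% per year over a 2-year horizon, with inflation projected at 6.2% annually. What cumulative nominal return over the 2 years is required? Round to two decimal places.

Required annual nominal rate: (1+1.4%)(1+6.2%) − 1 = 7.6868%.
Cumulative over 2 years: (1 + 0.076868)^2 − 1 ≈ 0.15964.

15.96%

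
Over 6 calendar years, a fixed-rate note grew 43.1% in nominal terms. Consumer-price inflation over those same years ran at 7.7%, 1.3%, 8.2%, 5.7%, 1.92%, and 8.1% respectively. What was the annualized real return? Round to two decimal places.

Cumulative inflation factor: 1.077 × 1.013 × 1.082 × 1.057 × 1.0192 × 1.081 ≈ 1.37471.
Nominal growth factor: 1.43100. Real growth factor = 1.43100 / 1.37471 ≈ 1.04094.
Annualized: 1.04094^(1/6) − 1 ≈ 0.00671.

0.67%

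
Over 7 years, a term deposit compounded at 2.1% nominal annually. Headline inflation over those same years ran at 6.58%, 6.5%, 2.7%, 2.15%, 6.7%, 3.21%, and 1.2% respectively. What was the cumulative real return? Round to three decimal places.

Cumulative inflation factor: 1.0658 × 1.065 × 1.027 × 1.0215 × 1.067 × 1.0321 × 1.012 ≈ 1.32709.
Nominal growth factor: 1.15659. Real growth factor = 1.15659 / 1.32709 ≈ 0.87152.
Total real return ≈ -12.8476%.

-12.848%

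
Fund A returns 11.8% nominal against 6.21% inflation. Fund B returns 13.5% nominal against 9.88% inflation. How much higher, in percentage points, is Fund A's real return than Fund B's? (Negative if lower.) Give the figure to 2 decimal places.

Fund A real return: 1.118/1.0621 − 1 = 5.263%.
Fund B real return: 1.135/1.0988 − 1 = 3.295%.
Difference: 5.263 − 3.295 = 1.968 pp.

1.97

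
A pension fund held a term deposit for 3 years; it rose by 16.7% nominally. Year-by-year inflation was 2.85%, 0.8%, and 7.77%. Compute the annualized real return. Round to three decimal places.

1.462%

Cumulative inflation factor: 1.0285 × 1.008 × 1.0777 ≈ 1.11728.
Nominal growth factor: 1.16700. Real growth factor = 1.16700 / 1.11728 ≈ 1.04450.
Annualized: 1.04450^(1/3) − 1 ≈ 0.01462.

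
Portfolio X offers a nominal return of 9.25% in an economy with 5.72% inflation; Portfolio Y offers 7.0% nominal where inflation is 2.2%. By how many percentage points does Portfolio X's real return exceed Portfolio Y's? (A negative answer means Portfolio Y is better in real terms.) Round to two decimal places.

-1.36

Portfolio X real return: 1.0925/1.0572 − 1 = 3.339%.
Portfolio Y real return: 1.070/1.022 − 1 = 4.697%.
Difference: 3.339 − 4.697 = -1.358 pp.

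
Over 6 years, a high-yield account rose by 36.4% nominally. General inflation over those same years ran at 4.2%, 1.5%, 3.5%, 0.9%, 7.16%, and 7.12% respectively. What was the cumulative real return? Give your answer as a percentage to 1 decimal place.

Cumulative inflation factor: 1.042 × 1.015 × 1.035 × 1.009 × 1.0716 × 1.0712 ≈ 1.26785.
Nominal growth factor: 1.36400. Real growth factor = 1.36400 / 1.26785 ≈ 1.07584.
Total real return ≈ 7.5835%.

7.6%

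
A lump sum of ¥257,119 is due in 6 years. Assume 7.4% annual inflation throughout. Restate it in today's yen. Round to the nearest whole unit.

¥167,536

Price-level factor over 6 years: (1 + 7.4%)^6 ≈ 1.5347077569.
Purchasing power today: ¥257,119 divided by that factor.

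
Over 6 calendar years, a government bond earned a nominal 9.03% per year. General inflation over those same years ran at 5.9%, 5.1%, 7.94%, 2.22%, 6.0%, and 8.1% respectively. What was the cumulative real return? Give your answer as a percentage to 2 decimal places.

Cumulative inflation factor: 1.059 × 1.051 × 1.0794 × 1.0222 × 1.060 × 1.081 ≈ 1.40718.
Nominal growth factor: 1.67987. Real growth factor = 1.67987 / 1.40718 ≈ 1.19379.
Total real return ≈ 19.3789%.

19.38%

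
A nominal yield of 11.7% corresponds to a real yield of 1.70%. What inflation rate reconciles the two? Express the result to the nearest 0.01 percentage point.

From (1+r_nom) = (1+r_real)(1+π), we get 1+π = (1 + 11.7%)/(1 + 1.70%) = 1.117/1.0170 ≈ 1.09833.
So π ≈ 9.8328%.

9.83%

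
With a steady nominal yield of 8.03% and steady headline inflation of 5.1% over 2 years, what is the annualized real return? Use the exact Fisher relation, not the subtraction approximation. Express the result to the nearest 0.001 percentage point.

With constant rates the annual real return is the same each year: (1+8.03%)/(1+5.1%) − 1 = 0.02788.

2.788%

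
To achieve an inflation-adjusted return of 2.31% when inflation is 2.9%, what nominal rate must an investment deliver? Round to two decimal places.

5.28%

By the Fisher equation, 1 + r_nom = (1 + 2.31%)(1 + 2.9%) = 1.0231 × 1.029 = 1.0527699.
So r_nom = 5.27699%.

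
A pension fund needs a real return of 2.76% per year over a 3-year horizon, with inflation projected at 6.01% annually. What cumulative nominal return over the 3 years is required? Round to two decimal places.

29.27%

Required annual nominal rate: (1+2.76%)(1+6.01%) − 1 = 8.935876%.
Cumulative over 3 years: (1 + 0.08935876)^3 − 1 ≈ 0.29274.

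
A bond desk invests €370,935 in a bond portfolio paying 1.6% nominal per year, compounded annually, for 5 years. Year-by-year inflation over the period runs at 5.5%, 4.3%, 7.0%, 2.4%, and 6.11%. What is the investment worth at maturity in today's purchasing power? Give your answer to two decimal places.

Nominal value at maturity: €370,935 × (1 + 1.6%)^5 ≈ €401,574.71.
Price-level factor over 5 years: 1.055 × 1.043 × 1.070 × 1.024 × 1.0611 ≈ 1.2793130113.
Dividing the nominal maturity value by the price-level factor gives the value in today's money.

€313,898.71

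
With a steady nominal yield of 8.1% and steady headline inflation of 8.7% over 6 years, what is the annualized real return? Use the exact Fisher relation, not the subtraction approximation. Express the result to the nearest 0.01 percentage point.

With constant rates the annual real return is the same each year: (1+8.1%)/(1+8.7%) − 1 = -0.00552.

-0.55%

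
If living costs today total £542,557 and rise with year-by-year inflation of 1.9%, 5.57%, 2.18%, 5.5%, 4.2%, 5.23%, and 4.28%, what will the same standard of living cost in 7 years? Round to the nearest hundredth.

£719,427.02

Cumulative price-level factor: 1.019 × 1.0557 × 1.0218 × 1.055 × 1.042 × 1.0523 × 1.0428 ≈ 1.3259934396.
Multiplying £542,557 by the price-level factor gives the future nominal sum.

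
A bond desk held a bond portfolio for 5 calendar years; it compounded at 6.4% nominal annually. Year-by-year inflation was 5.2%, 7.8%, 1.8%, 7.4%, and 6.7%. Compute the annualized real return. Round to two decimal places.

Cumulative inflation factor: 1.052 × 1.078 × 1.018 × 1.074 × 1.067 ≈ 1.32297.
Nominal growth factor: 1.36367. Real growth factor = 1.36367 / 1.32297 ≈ 1.03076.
Annualized: 1.03076^(1/5) − 1 ≈ 0.00608.

0.61%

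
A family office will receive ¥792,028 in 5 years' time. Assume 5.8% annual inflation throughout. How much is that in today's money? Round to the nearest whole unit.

Price-level factor over 5 years: (1 + 5.8%)^5 ≈ 1.3256483588.
Purchasing power today: ¥792,028 divided by that factor.

¥597,465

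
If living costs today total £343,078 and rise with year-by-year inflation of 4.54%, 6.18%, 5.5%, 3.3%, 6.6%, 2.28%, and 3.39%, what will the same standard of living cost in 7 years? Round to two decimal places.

Cumulative price-level factor: 1.0454 × 1.0618 × 1.055 × 1.033 × 1.066 × 1.0228 × 1.0339 ≈ 1.3636548370.
Multiplying £343,078 by the price-level factor gives the future nominal sum.

£467,839.97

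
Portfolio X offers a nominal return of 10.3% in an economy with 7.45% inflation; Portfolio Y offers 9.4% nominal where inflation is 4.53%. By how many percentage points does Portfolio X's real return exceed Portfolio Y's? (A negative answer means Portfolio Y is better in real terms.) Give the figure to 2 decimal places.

-2.01

Portfolio X real return: 1.103/1.0745 − 1 = 2.652%.
Portfolio Y real return: 1.094/1.0453 − 1 = 4.659%.
Difference: 2.652 − 4.659 = -2.007 pp.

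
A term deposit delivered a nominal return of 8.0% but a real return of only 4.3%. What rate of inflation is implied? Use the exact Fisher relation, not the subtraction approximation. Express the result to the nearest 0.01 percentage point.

From (1+r_nom) = (1+r_real)(1+π), we get 1+π = (1 + 8.0%)/(1 + 4.3%) = 1.080/1.043 ≈ 1.03547.
So π ≈ 3.5475%.

3.55%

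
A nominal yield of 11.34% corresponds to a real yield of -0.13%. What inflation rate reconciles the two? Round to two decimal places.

From (1+r_nom) = (1+r_real)(1+π), we get 1+π = (1 + 11.34%)/(1 − 0.13%) = 1.1134/0.9987 ≈ 1.11485.
So π ≈ 11.4849%.

11.48%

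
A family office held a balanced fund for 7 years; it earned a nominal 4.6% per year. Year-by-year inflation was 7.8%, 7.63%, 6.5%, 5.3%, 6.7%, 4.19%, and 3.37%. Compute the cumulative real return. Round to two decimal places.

Cumulative inflation factor: 1.078 × 1.0763 × 1.065 × 1.053 × 1.067 × 1.0419 × 1.0337 ≈ 1.49525.
Nominal growth factor: 1.37000. Real growth factor = 1.37000 / 1.49525 ≈ 0.91623.
Total real return ≈ -8.3765%.

-8.38%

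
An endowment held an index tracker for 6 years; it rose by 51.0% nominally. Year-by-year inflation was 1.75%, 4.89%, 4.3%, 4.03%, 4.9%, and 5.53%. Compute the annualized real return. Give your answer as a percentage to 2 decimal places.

2.77%

Cumulative inflation factor: 1.0175 × 1.0489 × 1.043 × 1.0403 × 1.049 × 1.0553 ≈ 1.28193.
Nominal growth factor: 1.51000. Real growth factor = 1.51000 / 1.28193 ≈ 1.17792.
Annualized: 1.17792^(1/6) − 1 ≈ 0.02767.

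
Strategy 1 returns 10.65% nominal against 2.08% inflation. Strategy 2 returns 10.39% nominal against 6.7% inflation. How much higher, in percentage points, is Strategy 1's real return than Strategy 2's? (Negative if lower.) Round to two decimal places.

4.94

Strategy 1 real return: 1.1065/1.0208 − 1 = 8.395%.
Strategy 2 real return: 1.1039/1.067 − 1 = 3.458%.
Difference: 8.395 − 3.458 = 4.937 pp.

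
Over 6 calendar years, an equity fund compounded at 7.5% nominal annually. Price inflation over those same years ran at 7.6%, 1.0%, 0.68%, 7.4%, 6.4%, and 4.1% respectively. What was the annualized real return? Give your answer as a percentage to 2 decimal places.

2.88%

Cumulative inflation factor: 1.076 × 1.010 × 1.0068 × 1.074 × 1.064 × 1.041 ≈ 1.30159.
Nominal growth factor: 1.54330. Real growth factor = 1.54330 / 1.30159 ≈ 1.18571.
Annualized: 1.18571^(1/6) − 1 ≈ 0.02880.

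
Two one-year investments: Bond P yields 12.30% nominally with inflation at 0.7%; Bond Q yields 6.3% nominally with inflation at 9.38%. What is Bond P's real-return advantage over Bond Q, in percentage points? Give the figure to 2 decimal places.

Bond P real return: 1.1230/1.007 − 1 = 11.519%.
Bond Q real return: 1.063/1.0938 − 1 = -2.816%.
Difference: 11.519 − (-2.816) = 14.335 pp.

14.34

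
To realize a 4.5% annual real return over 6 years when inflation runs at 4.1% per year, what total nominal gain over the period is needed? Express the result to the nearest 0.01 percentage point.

65.73%

Required annual nominal rate: (1+4.5%)(1+4.1%) − 1 = 8.7845%.
Cumulative over 6 years: (1 + 0.087845)^6 − 1 ≈ 0.65730.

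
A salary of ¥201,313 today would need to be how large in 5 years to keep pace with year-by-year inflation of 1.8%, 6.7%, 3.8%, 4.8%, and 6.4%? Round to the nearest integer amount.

¥253,095

Cumulative price-level factor: 1.018 × 1.067 × 1.038 × 1.048 × 1.064 ≈ 1.2572234169.
The nominal amount required is ¥201,313 scaled up by that factor.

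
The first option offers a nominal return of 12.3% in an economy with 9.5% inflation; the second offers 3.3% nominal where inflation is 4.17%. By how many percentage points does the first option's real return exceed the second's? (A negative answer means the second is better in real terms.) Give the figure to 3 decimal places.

3.392

The first option real return: 1.123/1.095 − 1 = 2.5571%.
The second real return: 1.033/1.0417 − 1 = -0.8352%.
Difference: 2.5571 − (-0.8352) = 3.3923 pp.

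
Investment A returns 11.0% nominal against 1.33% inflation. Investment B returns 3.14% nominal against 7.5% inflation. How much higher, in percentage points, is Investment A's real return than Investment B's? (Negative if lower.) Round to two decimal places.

Investment A real return: 1.110/1.0133 − 1 = 9.543%.
Investment B real return: 1.0314/1.075 − 1 = -4.056%.
Difference: 9.543 − (-4.056) = 13.599 pp.

13.60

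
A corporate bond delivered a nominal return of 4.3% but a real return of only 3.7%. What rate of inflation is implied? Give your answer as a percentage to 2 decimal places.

0.58%

From (1+r_nom) = (1+r_real)(1+π), we get 1+π = (1 + 4.3%)/(1 + 3.7%) = 1.043/1.037 ≈ 1.00579.
So π ≈ 0.5786%.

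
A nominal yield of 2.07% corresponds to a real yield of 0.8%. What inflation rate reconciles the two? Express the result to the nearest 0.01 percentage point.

From (1+r_nom) = (1+r_real)(1+π), we get 1+π = (1 + 2.07%)/(1 + 0.8%) = 1.0207/1.008 ≈ 1.01260.
So π ≈ 1.2599%.

1.26%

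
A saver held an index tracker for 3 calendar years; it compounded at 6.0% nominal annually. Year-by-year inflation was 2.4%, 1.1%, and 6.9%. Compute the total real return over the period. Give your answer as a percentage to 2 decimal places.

Cumulative inflation factor: 1.024 × 1.011 × 1.069 ≈ 1.10670.
Nominal growth factor: 1.19102. Real growth factor = 1.19102 / 1.10670 ≈ 1.07619.
Total real return ≈ 7.6190%.

7.62%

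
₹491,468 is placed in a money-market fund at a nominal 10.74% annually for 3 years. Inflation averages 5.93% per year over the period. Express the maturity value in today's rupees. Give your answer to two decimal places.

Nominal value at maturity: ₹491,468 × (1 + 10.74%)^3 ≈ ₹667,434.73.
Price-level factor over 3 years: (1 + 5.93%)^3 ≈ 1.1886579979.
Dividing the nominal maturity value by the price-level factor gives the value in today's money.

₹561,502.75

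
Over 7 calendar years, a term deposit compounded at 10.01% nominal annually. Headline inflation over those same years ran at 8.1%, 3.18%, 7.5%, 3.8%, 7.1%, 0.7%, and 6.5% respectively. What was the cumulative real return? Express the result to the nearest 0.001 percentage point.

Cumulative inflation factor: 1.081 × 1.0318 × 1.075 × 1.038 × 1.071 × 1.007 × 1.065 ≈ 1.42954.
Nominal growth factor: 1.94996. Real growth factor = 1.94996 / 1.42954 ≈ 1.36405.
Total real return ≈ 36.4048%.

36.405%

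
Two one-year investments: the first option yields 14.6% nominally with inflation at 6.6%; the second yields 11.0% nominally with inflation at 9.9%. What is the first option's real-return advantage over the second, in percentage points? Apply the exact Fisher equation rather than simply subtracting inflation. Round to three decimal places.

6.504

The first option real return: 1.146/1.066 − 1 = 7.5047%.
The second real return: 1.110/1.099 − 1 = 1.0009%.
Difference: 7.5047 − 1.0009 = 6.5038 pp.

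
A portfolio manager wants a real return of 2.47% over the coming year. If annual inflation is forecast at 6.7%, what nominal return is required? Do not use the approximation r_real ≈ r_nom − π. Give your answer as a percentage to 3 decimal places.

9.335%

By the Fisher equation, 1 + r_nom = (1 + 2.47%)(1 + 6.7%) = 1.0247 × 1.067 = 1.0933549.
So r_nom = 9.33549%.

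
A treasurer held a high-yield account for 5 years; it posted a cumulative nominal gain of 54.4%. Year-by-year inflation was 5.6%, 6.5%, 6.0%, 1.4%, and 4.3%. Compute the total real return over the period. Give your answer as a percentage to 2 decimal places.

Cumulative inflation factor: 1.056 × 1.065 × 1.060 × 1.014 × 1.043 ≈ 1.26079.
Nominal growth factor: 1.54400. Real growth factor = 1.54400 / 1.26079 ≈ 1.22463.
Total real return ≈ 22.4632%.

22.46%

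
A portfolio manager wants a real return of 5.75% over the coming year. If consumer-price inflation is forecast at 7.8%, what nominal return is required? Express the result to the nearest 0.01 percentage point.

14.00%

By the Fisher equation, 1 + r_nom = (1 + 5.75%)(1 + 7.8%) = 1.0575 × 1.078 = 1.139985.
So r_nom = 13.9985%.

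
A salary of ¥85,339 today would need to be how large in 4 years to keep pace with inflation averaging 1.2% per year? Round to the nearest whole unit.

Cumulative price-level factor: (1+1.2%)^4 ≈ 1.0488709327.
Multiplying ¥85,339 by the price-level factor gives the future nominal sum.

¥89,510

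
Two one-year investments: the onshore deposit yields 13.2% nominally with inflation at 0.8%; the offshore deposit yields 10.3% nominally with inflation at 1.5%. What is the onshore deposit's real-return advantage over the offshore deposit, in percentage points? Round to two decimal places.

The onshore deposit real return: 1.132/1.008 − 1 = 12.302%.
The offshore deposit real return: 1.103/1.015 − 1 = 8.670%.
Difference: 12.302 − 8.670 = 3.632 pp.

3.63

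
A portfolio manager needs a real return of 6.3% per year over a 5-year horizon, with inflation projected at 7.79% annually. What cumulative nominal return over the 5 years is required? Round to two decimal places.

Required annual nominal rate: (1+6.3%)(1+7.79%) − 1 = 14.58077%.
Cumulative over 5 years: (1 + 0.1458077)^5 − 1 ≈ 0.97496.

97.50%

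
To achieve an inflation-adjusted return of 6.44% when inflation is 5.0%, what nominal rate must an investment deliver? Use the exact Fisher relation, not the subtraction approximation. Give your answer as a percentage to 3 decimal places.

By the Fisher equation, 1 + r_nom = (1 + 6.44%)(1 + 5.0%) = 1.0644 × 1.050 = 1.11762.
So r_nom = 11.762%.

11.762%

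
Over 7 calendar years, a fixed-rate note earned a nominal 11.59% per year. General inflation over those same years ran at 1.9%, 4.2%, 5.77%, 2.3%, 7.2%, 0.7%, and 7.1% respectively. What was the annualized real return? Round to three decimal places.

Cumulative inflation factor: 1.019 × 1.042 × 1.0577 × 1.023 × 1.072 × 1.007 × 1.071 ≈ 1.32829.
Nominal growth factor: 2.15465. Real growth factor = 2.15465 / 1.32829 ≈ 1.62212.
Annualized: 1.62212^(1/7) − 1 ≈ 0.07155.

7.155%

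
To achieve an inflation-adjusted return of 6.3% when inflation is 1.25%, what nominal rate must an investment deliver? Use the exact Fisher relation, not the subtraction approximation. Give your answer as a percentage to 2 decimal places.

By the Fisher equation, 1 + r_nom = (1 + 6.3%)(1 + 1.25%) = 1.063 × 1.0125 = 1.0762875.
So r_nom = 7.62875%.

7.63%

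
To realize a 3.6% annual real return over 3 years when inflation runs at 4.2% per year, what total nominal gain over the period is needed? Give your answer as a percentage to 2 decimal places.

Required annual nominal rate: (1+3.6%)(1+4.2%) − 1 = 7.9512%.
Cumulative over 3 years: (1 + 0.079512)^3 − 1 ≈ 0.25801.

25.80%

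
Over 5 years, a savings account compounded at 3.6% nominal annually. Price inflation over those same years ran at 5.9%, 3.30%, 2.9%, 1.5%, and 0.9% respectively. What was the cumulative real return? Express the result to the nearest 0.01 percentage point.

Cumulative inflation factor: 1.059 × 1.0330 × 1.029 × 1.015 × 1.009 ≈ 1.15284.
Nominal growth factor: 1.19344. Real growth factor = 1.19344 / 1.15284 ≈ 1.03521.
Total real return ≈ 3.5213%.

3.52%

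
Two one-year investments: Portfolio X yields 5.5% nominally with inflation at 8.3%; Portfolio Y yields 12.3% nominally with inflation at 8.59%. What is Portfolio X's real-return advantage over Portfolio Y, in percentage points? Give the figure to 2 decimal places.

-6.00

Portfolio X real return: 1.055/1.083 − 1 = -2.585%.
Portfolio Y real return: 1.123/1.0859 − 1 = 3.417%.
Difference: -2.585 − 3.417 = -6.002 pp.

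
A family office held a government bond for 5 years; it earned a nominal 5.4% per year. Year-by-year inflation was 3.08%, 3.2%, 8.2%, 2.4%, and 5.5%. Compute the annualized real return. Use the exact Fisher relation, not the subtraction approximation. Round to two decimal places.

Cumulative inflation factor: 1.0308 × 1.032 × 1.082 × 1.024 × 1.055 ≈ 1.24347.
Nominal growth factor: 1.30078. Real growth factor = 1.30078 / 1.24347 ≈ 1.04609.
Annualized: 1.04609^(1/5) − 1 ≈ 0.00905.

0.91%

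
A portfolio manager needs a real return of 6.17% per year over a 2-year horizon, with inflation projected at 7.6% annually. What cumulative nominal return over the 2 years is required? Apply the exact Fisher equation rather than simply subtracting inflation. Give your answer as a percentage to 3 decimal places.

Required annual nominal rate: (1+6.17%)(1+7.6%) − 1 = 14.23892%.
Cumulative over 2 years: (1 + 0.1423892)^2 − 1 ≈ 0.30505.

30.505%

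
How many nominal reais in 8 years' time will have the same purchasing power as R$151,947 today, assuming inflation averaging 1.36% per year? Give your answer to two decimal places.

R$169,287.52

Cumulative price-level factor: (1+1.36%)^8 ≈ 1.1141221665.
The nominal amount required is R$151,947 scaled up by that factor.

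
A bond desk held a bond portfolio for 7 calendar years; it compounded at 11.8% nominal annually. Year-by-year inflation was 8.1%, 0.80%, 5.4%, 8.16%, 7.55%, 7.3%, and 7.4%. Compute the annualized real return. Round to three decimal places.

5.116%

Cumulative inflation factor: 1.081 × 1.0080 × 1.054 × 1.0816 × 1.0755 × 1.073 × 1.074 ≈ 1.53960.
Nominal growth factor: 2.18320. Real growth factor = 2.18320 / 1.53960 ≈ 1.41803.
Annualized: 1.41803^(1/7) − 1 ≈ 0.05116.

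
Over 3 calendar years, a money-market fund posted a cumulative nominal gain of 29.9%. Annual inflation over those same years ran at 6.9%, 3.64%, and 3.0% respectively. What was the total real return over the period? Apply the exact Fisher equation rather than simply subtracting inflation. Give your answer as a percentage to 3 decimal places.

Cumulative inflation factor: 1.069 × 1.0364 × 1.030 ≈ 1.14115.
Nominal growth factor: 1.29900. Real growth factor = 1.29900 / 1.14115 ≈ 1.13833.
Total real return ≈ 13.8326%.

13.833%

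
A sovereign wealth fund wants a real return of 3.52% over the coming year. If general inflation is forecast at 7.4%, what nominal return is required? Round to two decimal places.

By the Fisher equation, 1 + r_nom = (1 + 3.52%)(1 + 7.4%) = 1.0352 × 1.074 = 1.1118048.
So r_nom = 11.18048%.

11.18%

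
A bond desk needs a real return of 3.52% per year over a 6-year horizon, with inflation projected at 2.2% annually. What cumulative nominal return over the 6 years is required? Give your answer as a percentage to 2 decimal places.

Required annual nominal rate: (1+3.52%)(1+2.2%) − 1 = 5.79744%.
Cumulative over 6 years: (1 + 0.0579744)^6 − 1 ≈ 0.40233.

40.23%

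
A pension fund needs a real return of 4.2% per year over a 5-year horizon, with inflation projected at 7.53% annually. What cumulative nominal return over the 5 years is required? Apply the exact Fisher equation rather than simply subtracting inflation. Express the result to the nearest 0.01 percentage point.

Required annual nominal rate: (1+4.2%)(1+7.53%) − 1 = 12.04626%.
Cumulative over 5 years: (1 + 0.1204626)^5 − 1 ≈ 0.76598.

76.60%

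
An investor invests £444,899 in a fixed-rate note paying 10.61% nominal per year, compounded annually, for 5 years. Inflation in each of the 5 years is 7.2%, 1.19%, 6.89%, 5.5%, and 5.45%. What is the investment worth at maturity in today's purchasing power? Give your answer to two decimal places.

£571,037.84

Nominal value at maturity: £444,899 × (1 + 10.61%)^5 ≈ £736,602.84.
Price-level factor over 5 years: 1.072 × 1.0119 × 1.0689 × 1.055 × 1.0545 ≈ 1.2899370059.
The maturity value deflated by that factor is the answer in today's purchasing power.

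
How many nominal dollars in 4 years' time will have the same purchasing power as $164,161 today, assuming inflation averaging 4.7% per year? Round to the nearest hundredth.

Cumulative price-level factor: (1+4.7%)^4 ≈ 1.2016741717.
The nominal amount required is $164,161 scaled up by that factor.

$197,268.03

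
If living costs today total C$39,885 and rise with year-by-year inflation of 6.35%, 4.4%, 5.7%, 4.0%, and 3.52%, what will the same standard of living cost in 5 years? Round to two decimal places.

C$50,394.16

Cumulative price-level factor: 1.0635 × 1.044 × 1.057 × 1.040 × 1.0352 ≈ 1.2634864327.
Multiplying C$39,885 by the price-level factor gives the future nominal sum.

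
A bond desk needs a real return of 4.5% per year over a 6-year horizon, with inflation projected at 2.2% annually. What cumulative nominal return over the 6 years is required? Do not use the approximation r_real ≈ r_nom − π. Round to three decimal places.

Required annual nominal rate: (1+4.5%)(1+2.2%) − 1 = 6.799%.
Cumulative over 6 years: (1 + 0.06799)^6 − 1 ≈ 0.48389.

48.389%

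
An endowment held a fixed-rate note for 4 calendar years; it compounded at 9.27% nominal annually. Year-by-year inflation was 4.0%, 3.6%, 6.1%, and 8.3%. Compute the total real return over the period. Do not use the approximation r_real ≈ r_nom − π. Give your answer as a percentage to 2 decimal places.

15.15%

Cumulative inflation factor: 1.040 × 1.036 × 1.061 × 1.083 ≈ 1.23805.
Nominal growth factor: 1.42562. Real growth factor = 1.42562 / 1.23805 ≈ 1.15151.
Total real return ≈ 15.1508%.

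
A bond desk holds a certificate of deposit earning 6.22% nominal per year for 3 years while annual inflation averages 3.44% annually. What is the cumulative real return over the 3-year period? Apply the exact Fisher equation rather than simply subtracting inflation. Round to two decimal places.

8.28%

The annual real rate is (1+6.22%)/(1+3.44%) − 1 = 2.6875%.
Compounded over 3 years: (1 + 0.026875)^3 − 1 ≈ 0.08281.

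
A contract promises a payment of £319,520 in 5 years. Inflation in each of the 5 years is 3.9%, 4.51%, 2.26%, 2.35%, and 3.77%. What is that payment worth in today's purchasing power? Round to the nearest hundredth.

Price-level factor over 5 years: 1.039 × 1.0451 × 1.0226 × 1.0235 × 1.0377 ≈ 1.1793395073.
Purchasing power today: £319,520 divided by that factor.

£270,931.31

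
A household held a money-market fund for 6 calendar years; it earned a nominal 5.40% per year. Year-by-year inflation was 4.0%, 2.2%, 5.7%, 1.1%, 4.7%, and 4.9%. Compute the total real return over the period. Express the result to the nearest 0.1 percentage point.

Cumulative inflation factor: 1.040 × 1.022 × 1.057 × 1.011 × 1.047 × 1.049 ≈ 1.24748.
Nominal growth factor: 1.37102. Real growth factor = 1.37102 / 1.24748 ≈ 1.09903.
Total real return ≈ 9.9034%.

9.9%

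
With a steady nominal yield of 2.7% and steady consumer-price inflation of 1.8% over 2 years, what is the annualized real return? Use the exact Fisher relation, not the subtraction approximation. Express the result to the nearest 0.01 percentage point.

0.88%

With constant rates the annual real return is the same each year: (1+2.7%)/(1+1.8%) − 1 = 0.00884.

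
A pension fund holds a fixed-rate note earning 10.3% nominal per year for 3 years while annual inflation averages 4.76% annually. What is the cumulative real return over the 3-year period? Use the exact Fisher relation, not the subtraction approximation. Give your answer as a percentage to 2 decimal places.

The annual real rate is (1+10.3%)/(1+4.76%) − 1 = 5.2883%.
Compounded over 3 years: (1 + 0.052883)^3 − 1 ≈ 0.16719.

16.72%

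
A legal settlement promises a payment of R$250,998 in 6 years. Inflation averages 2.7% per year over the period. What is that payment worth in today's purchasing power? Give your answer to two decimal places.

R$213,918.13

Price-level factor over 6 years: (1 + 2.7%)^6 ≈ 1.1733367181.
Purchasing power today: R$250,998 divided by that factor.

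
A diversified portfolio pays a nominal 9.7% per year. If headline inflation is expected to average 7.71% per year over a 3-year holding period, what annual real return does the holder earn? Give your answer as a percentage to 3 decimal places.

1.848%

With constant rates the annual real return is the same each year: (1+9.7%)/(1+7.71%) − 1 = 0.01848.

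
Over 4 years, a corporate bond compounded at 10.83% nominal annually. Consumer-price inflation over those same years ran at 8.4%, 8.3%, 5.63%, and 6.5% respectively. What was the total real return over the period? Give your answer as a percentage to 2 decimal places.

Cumulative inflation factor: 1.084 × 1.083 × 1.0563 × 1.065 ≈ 1.32067.
Nominal growth factor: 1.50879. Real growth factor = 1.50879 / 1.32067 ≈ 1.14244.
Total real return ≈ 14.2443%.

14.24%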